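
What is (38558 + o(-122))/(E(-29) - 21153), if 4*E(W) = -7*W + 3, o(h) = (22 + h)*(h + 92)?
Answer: -83116/42203 ≈ -1.9694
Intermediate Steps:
o(h) = (22 + h)*(92 + h)
E(W) = ¾ - 7*W/4 (E(W) = (-7*W + 3)/4 = (3 - 7*W)/4 = ¾ - 7*W/4)
(38558 + o(-122))/(E(-29) - 21153) = (38558 + (2024 + (-122)² + 114*(-122)))/((¾ - 7/4*(-29)) - 21153) = (38558 + (2024 + 14884 - 13908))/((¾ + 203/4) - 21153) = (38558 + 3000)/(103/2 - 21153) = 41558/(-42203/2) = 41558*(-2/42203) = -83116/42203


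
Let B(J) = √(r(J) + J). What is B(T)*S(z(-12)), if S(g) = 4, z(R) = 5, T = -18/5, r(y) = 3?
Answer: 4*I*√15/5 ≈ 3.0984*I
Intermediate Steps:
T = -18/5 (T = -18*⅕ = -18/5 ≈ -3.6000)
B(J) = √(3 + J)
B(T)*S(z(-12)) = √(3 - 18/5)*4 = √(-⅗)*4 = (I*√15/5)*4 = 4*I*√15/5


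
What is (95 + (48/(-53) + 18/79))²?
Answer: 155967335329/17530969 ≈ 8896.7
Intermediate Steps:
(95 + (48/(-53) + 18/79))² = (95 + (48*(-1/53) + 18*(1/79)))² = (95 + (-48/53 + 18/79))² = (95 - 2838/4187)² = (394927/4187)² = 155967335329/17530969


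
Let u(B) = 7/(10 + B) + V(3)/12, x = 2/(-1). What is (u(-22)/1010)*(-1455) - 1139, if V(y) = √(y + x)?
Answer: -459865/404 ≈ -1138.3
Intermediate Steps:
x = -2 (x = 2*(-1) = -2)
V(y) = √(-2 + y) (V(y) = √(y - 2) = √(-2 + y))
u(B) = 1/12 + 7/(10 + B) (u(B) = 7/(10 + B) + √(-2 + 3)/12 = 7/(10 + B) + √1*(1/12) = 7/(10 + B) + 1*(1/12) = 7/(10 + B) + 1/12 = 1/12 + 7/(10 + B))
(u(-22)/1010)*(-1455) - 1139 = (((94 - 22)/(12*(10 - 22)))/1010)*(-1455) - 1139 = (((1/12)*72/(-12))*(1/1010))*(-1455) - 1139 = (((1/12)*(-1/12)*72)*(1/1010))*(-1455) - 1139 = -½*1/1010*(-1455) - 1139 = -1/2020*(-1455) - 1139 = 291/404 - 1139 = -459865/404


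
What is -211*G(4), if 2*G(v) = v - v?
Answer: 0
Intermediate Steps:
G(v) = 0 (G(v) = (v - v)/2 = (1/2)*0 = 0)
-211*G(4) = -211*0 = 0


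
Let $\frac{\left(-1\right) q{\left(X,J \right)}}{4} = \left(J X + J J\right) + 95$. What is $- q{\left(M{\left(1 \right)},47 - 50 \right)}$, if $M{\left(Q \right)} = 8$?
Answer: $320$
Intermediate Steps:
$q{\left(X,J \right)} = -380 - 4 J^{2} - 4 J X$ ($q{\left(X,J \right)} = - 4 \left(\left(J X + J J\right) + 95\right) = - 4 \left(\left(J X + J^{2}\right) + 95\right) = - 4 \left(\left(J^{2} + J X\right) + 95\right) = - 4 \left(95 + J^{2} + J X\right) = -380 - 4 J^{2} - 4 J X$)
$- q{\left(M{\left(1 \right)},47 - 50 \right)} = - (-380 - 4 \left(47 - 50\right)^{2} - 4 \left(47 - 50\right) 8) = - (-380 - 4 \left(-3\right)^{2} - \left(-12\right) 8) = - (-380 - 36 + 96) = \left(-1\right) \left(-320\right) = 320$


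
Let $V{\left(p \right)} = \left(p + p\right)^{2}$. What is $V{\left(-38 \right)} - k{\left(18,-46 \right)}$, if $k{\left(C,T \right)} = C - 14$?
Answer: $5772$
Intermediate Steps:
$k{\left(C,T \right)} = -14 + C$ ($k{\left(C,T \right)} = C - 14 = -14 + C$)
$V{\left(p \right)} = 4 p^{2}$ ($V{\left(p \right)} = \left(2 p\right)^{2} = 4 p^{2}$)
$V{\left(-38 \right)} - k{\left(18,-46 \right)} = 4 \left(-38\right)^{2} - \left(-14 + 18\right) = 4 \cdot 1444 - 4 = 5776 - 4 = 5772$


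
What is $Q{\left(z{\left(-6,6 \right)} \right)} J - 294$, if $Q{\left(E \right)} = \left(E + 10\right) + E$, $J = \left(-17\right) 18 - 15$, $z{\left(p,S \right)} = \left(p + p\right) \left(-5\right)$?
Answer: $-42024$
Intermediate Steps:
$z{\left(p,S \right)} = - 10 p$ ($z{\left(p,S \right)} = 2 p \left(-5\right) = - 10 p$)
$J = -321$ ($J = -306 - 15 = -321$)
$Q{\left(E \right)} = 10 + 2 E$ ($Q{\left(E \right)} = \left(10 + E\right) + E = 10 + 2 E$)
$Q{\left(z{\left(-6,6 \right)} \right)} J - 294 = \left(10 + 2 \left(\left(-10\right) \left(-6\right)\right)\right) \left(-321\right) - 294 = \left(10 + 2 \cdot 60\right) \left(-321\right) - 294 = \left(10 + 120\right) \left(-321\right) - 294 = 130 \left(-321\right) - 294 = -41730 - 294 = -42024$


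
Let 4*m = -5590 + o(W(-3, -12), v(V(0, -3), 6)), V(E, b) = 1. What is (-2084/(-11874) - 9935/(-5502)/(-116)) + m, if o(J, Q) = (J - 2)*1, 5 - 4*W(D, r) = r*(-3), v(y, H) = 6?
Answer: -3536009239993/2526122256 ≈ -1399.8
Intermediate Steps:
W(D, r) = 5/4 + 3*r/4 (W(D, r) = 5/4 - r*(-3)/4 = 5/4 - (-3)*r/4 = 5/4 + 3*r/4)
o(J, Q) = -2 + J (o(J, Q) = (-2 + J)*1 = -2 + J)
m = -22399/16 (m = (-5590 + (-2 + (5/4 + (3/4)*(-12))))/4 = (-5590 + (-2 + (5/4 - 9)))/4 = (-5590 + (-2 - 31/4))/4 = (-5590 - 39/4)/4 = (1/4)*(-22399/4) = -22399/16 ≈ -1399.9)
(-2084/(-11874) - 9935/(-5502)/(-116)) + m = (-2084/(-11874) - 9935/(-5502)/(-116)) - 22399/16 = (-2084*(-1/11874) - 9935*(-1/5502)*(-1/116)) - 22399/16 = (1042/5937 + (9935/5502)*(-1/116)) - 22399/16 = (1042/5937 - 9935/638232) - 22399/16 = 202017883/1263061128 - 22399/16 = -3536009239993/2526122256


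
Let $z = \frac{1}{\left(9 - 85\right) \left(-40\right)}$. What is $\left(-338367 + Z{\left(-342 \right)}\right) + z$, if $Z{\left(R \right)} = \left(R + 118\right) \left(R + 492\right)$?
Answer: $- \frac{1130779679}{3040} \approx -3.7197 \cdot 10^{5}$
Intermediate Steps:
$Z{\left(R \right)} = \left(118 + R\right) \left(492 + R\right)$
$z = \frac{1}{3040}$ ($z = \frac{1}{\left(-76\right) \left(-40\right)} = \frac{1}{3040} \approx 0.00032895$)
$\left(-338367 + Z{\left(-342 \right)}\right) + z = \left(-338367 + \left(58056 + \left(-342\right)^{2} + 610 \left(-342\right)\right)\right) + \frac{1}{3040} = \left(-338367 + \left(58056 + 116964 - 208620\right)\right) + \frac{1}{3040} = \left(-338367 - 33600\right) + \frac{1}{3040} = -371967 + \frac{1}{3040} = - \frac{1130779679}{3040}$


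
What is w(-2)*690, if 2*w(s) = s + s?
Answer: -1380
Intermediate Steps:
w(s) = s (w(s) = (s + s)/2 = (2*s)/2 = s)
w(-2)*690 = -2*690 = -1380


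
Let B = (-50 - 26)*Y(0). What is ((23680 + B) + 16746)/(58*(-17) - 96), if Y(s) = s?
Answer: -20213/541 ≈ -37.362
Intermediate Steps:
B = 0 (B = (-50 - 26)*0 = -76*0 = 0)
((23680 + B) + 16746)/(58*(-17) - 96) = ((23680 + 0) + 16746)/(58*(-17) - 96) = (23680 + 16746)/(-986 - 96) = 40426/(-1082) = 40426*(-1/1082) = -20213/541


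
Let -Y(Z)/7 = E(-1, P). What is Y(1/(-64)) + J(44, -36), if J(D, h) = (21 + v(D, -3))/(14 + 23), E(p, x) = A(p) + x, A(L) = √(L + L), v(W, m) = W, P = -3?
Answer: 842/37 - 7*I*√2 ≈ 22.757 - 9.8995*I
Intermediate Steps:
A(L) = √2*√L (A(L) = √(2*L) = √2*√L)
E(p, x) = x + √2*√p (E(p, x) = √2*√p + x = x + √2*√p)
J(D, h) = 21/37 + D/37 (J(D, h) = (21 + D)/(14 + 23) = (21 + D)/37 = (21 + D)*(1/37) = 21/37 + D/37)
Y(Z) = 21 - 7*I*√2 (Y(Z) = -7*(-3 + √2*√(-1)) = -7*(-3 + √2*I) = -7*(-3 + I*√2) = 21 - 7*I*√2)
Y(1/(-64)) + J(44, -36) = (21 - 7*I*√2) + (21/37 + (1/37)*44) = (21 - 7*I*√2) + (21/37 + 44/37) = (21 - 7*I*√2) + 65/37 = 842/37 - 7*I*√2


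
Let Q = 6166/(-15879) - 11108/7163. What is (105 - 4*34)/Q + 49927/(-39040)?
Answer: 41522227475/2823052672 ≈ 14.708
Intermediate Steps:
Q = -220550990/113741277 (Q = 6166*(-1/15879) - 11108*1/7163 = -6166/15879 - 11108/7163 = -220550990/113741277 ≈ -1.9391)
(105 - 4*34)/Q + 49927/(-39040) = (105 - 4*34)/(-220550990/113741277) + 49927/(-39040) = (105 - 136)*(-113741277/220550990) + 49927*(-1/39040) = -31*(-113741277/220550990) - 49927/39040 = 3525979587/220550990 - 49927/39040 = 41522227475/2823052672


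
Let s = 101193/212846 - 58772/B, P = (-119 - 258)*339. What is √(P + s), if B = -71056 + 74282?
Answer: I*√15066107352436009075718/343320598 ≈ 357.52*I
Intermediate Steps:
P = -127803 (P = -377*339 = -127803)
B = 3226
s = -6091468247/343320598 (s = 101193/212846 - 58772/3226 = 101193*(1/212846) - 58772*1/3226 = 101193/212846 - 29386/1613 = -6091468247/343320598 ≈ -17.743)
√(P + s) = √(-127803 - 6091468247/343320598) = √(-43883493854441/343320598) = I*√15066107352436009075718/343320598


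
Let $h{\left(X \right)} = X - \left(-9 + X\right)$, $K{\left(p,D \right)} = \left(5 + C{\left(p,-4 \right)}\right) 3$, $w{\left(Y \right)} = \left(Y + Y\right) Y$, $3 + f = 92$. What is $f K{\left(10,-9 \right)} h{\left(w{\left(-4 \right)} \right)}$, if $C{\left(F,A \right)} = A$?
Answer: $2403$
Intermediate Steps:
$f = 89$ ($f = -3 + 92 = 89$)
$w{\left(Y \right)} = 2 Y^{2}$ ($w{\left(Y \right)} = 2 Y Y = 2 Y^{2}$)
$K{\left(p,D \right)} = 3$ ($K{\left(p,D \right)} = \left(5 - 4\right) 3 = 1 \cdot 3 = 3$)
$h{\left(X \right)} = 9$
$f K{\left(10,-9 \right)} h{\left(w{\left(-4 \right)} \right)} = 89 \cdot 3 \cdot 9 = 267 \cdot 9 = 2403$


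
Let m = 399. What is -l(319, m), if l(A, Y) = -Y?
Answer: 399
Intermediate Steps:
-l(319, m) = -(-1)*399 = -1*(-399) = 399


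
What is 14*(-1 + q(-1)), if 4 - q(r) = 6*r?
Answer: 126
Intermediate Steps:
q(r) = 4 - 6*r
14*(-1 + q(-1)) = 14*(-1 + (4 - 6*(-1))) = 14*(-1 + (4 + 6)) = 14*(-1 + 10) = 14*9 = 126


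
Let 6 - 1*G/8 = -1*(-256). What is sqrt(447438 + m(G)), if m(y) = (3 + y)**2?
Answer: sqrt(4435447) ≈ 2106.1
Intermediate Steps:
G = -2000 (G = 48 - (-8)*(-256) = 48 - 8*256 = 48 - 2048 = -2000)
sqrt(447438 + m(G)) = sqrt(447438 + (3 - 2000)**2) = sqrt(447438 + (-1997)**2) = sqrt(447438 + 3988009) = sqrt(4435447)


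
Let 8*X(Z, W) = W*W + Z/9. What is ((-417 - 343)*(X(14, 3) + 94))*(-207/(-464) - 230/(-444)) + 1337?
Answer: -31755871513/463536 ≈ -68508.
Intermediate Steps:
X(Z, W) = W**2/8 + Z/72 (X(Z, W) = (W*W + Z/9)/8 = (W**2 + Z*(1/9))/8 = (W**2 + Z/9)/8 = W**2/8 + Z/72)
((-417 - 343)*(X(14, 3) + 94))*(-207/(-464) - 230/(-444)) + 1337 = ((-417 - 343)*(((1/8)*3**2 + (1/72)*14) + 94))*(-207/(-464) - 230/(-444)) + 1337 = (-760*(((1/8)*9 + 7/36) + 94))*(-207*(-1/464) - 230*(-1/444)) + 1337 = (-760*((9/8 + 7/36) + 94))*(207/464 + 115/222) + 1337 = -760*(95/72 + 94)*(49657/51504) + 1337 = -760*6863/72*(49657/51504) + 1337 = -651985/9*49657/51504 + 1337 = -32375619145/463536 + 1337 = -31755871513/463536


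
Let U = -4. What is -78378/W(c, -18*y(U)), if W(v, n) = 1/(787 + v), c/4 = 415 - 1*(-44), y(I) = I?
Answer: -205585494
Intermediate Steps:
c = 1836 (c = 4*(415 - 1*(-44)) = 4*(415 + 44) = 4*459 = 1836)
-78378/W(c, -18*y(U)) = -78378/(1/(787 + 1836)) = -78378/(1/2623) = -78378/1/2623 = -78378*2623 = -205585494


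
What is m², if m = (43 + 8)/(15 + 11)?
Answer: 2601/676 ≈ 3.8476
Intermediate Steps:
m = 51/26 ≈ 1.9615
m² = (51/26)² = 2601/676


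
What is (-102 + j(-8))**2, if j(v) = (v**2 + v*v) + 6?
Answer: 1024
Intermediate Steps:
j(v) = 6 + 2*v**2 (j(v) = (v**2 + v**2) + 6 = 2*v**2 + 6 = 6 + 2*v**2)
(-102 + j(-8))**2 = (-102 + (6 + 2*(-8)**2))**2 = (-102 + (6 + 2*64))**2 = (-102 + (6 + 128))**2 = (-102 + 134)**2 = 32**2 = 1024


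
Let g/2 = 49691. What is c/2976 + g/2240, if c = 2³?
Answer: 4621543/104160 ≈ 44.370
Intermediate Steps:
g = 99382 (g = 2*49691 = 99382)
c = 8
c/2976 + g/2240 = 8/2976 + 99382/2240 = 8*(1/2976) + 99382*(1/2240) = 1/372 + 49691/1120 = 4621543/104160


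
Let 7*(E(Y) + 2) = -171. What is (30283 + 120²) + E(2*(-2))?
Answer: 312596/7 ≈ 44657.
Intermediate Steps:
E(Y) = -185/7 (E(Y) = -2 + (⅐)*(-171) = -2 - 171/7 = -185/7)
(30283 + 120²) + E(2*(-2)) = (30283 + 120²) - 185/7 = (30283 + 14400) - 185/7 = 44683 - 185/7 = 312596/7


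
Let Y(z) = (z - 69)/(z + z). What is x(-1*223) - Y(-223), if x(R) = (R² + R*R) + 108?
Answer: 22203072/223 ≈ 99565.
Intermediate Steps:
Y(z) = (-69 + z)/(2*z) (Y(z) = (-69 + z)/((2*z)) = (-69 + z)*(1/(2*z)) = (-69 + z)/(2*z))
x(R) = 108 + 2*R² (x(R) = (R² + R²) + 108 = 2*R² + 108 = 108 + 2*R²)
x(-1*223) - Y(-223) = (108 + 2*(-1*223)²) - (-69 - 223)/(2*(-223)) = (108 + 2*(-223)²) - (-1)*(-292)/(2*223) = (108 + 2*49729) - 1*146/223 = (108 + 99458) - 146/223 = 99566 - 146/223 = 22203072/223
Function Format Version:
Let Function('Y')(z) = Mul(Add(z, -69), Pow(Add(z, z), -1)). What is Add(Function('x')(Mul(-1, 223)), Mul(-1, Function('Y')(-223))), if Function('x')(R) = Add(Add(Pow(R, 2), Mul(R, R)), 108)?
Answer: Rational(22203072, 223) ≈ 99565.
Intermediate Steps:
Function('Y')(z) = Mul(Rational(1, 2), Pow(z, -1), Add(-69, z)) (Function('Y')(z) = Mul(Add(-69, z), Pow(Mul(2, z), -1)) = Mul(Add(-69, z), Mul(Rational(1, 2), Pow(z, -1))) = Mul(Rational(1, 2), Pow(z, -1), Add(-69, z)))
Function('x')(R) = Add(108, Mul(2, Pow(R, 2))) (Function('x')(R) = Add(Add(Pow(R, 2), Pow(R, 2)), 108) = Add(Mul(2, Pow(R, 2)), 108) = Add(108, Mul(2, Pow(R, 2))))
Add(Function('x')(Mul(-1, 223)), Mul(-1, Function('Y')(-223))) = Add(Add(108, Mul(2, Pow(Mul(-1, 223), 2))), Mul(-1, Mul(Rational(1, 2), Pow(-223, -1), Add(-69, -223)))) = Add(Add(108, Mul(2, Pow(-223, 2))), Mul(-1, Mul(Rational(1, 2), Rational(-1, 223), -292))) = Add(Add(108, Mul(2, 49729)), Mul(-1, Rational(146, 223))) = Add(Add(108, 99458), Rational(-146, 223)) = Add(99566, Rational(-146, 223)) = Rational(22203072, 223)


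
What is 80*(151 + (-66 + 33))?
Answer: 9440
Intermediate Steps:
80*(151 + (-66 + 33)) = 80*(151 - 33) = 80*118 = 9440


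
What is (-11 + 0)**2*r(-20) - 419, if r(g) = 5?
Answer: 186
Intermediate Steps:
(-11 + 0)**2*r(-20) - 419 = (-11 + 0)**2*5 - 419 = (-11)**2*5 - 419 = 121*5 - 419 = 605 - 419 = 186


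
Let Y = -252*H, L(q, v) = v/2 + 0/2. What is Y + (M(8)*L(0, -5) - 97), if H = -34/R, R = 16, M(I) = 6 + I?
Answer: 807/2 ≈ 403.50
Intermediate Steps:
L(q, v) = v/2 (L(q, v) = v*(½) + 0*(½) = v/2 + 0 = v/2)
H = -17/8 (H = -34/16 = -34*1/16 = -17/8 ≈ -2.1250)
Y = 1071/2 (Y = -252*(-17/8) = 1071/2 ≈ 535.50)
Y + (M(8)*L(0, -5) - 97) = 1071/2 + ((6 + 8)*((½)*(-5)) - 97) = 1071/2 + (14*(-5/2) - 97) = 1071/2 + (-35 - 97) = 1071/2 - 132 = 807/2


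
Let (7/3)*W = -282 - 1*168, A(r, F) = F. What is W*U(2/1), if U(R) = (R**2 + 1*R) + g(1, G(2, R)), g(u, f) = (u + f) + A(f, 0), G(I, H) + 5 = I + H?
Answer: -8100/7 ≈ -1157.1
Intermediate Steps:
G(I, H) = -5 + H + I (G(I, H) = -5 + (I + H) = -5 + (H + I) = -5 + H + I)
g(u, f) = f + u (g(u, f) = (u + f) + 0 = (f + u) + 0 = f + u)
U(R) = -2 + R**2 + 2*R (U(R) = (R**2 + 1*R) + ((-5 + R + 2) + 1) = (R**2 + R) + ((-3 + R) + 1) = (R + R**2) + (-2 + R) = -2 + R**2 + 2*R)
W = -1350/7 (W = 3*(-282 - 1*168)/7 = 3*(-282 - 168)/7 = (3/7)*(-450) = -1350/7 ≈ -192.86)
W*U(2/1) = -1350*(-2 + (2/1)**2 + 2*(2/1))/7 = -1350*(-2 + (2*1)**2 + 2*(2*1))/7 = -1350*(-2 + 2**2 + 2*2)/7 = -1350*(-2 + 4 + 4)/7 = -1350/7*6 = -8100/7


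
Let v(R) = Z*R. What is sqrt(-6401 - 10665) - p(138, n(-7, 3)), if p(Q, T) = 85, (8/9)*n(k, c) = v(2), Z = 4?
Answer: -85 + I*sqrt(17066) ≈ -85.0 + 130.64*I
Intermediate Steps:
v(R) = 4*R
n(k, c) = 9 (n(k, c) = 9*(4*2)/8 = (9/8)*8 = 9)
sqrt(-6401 - 10665) - p(138, n(-7, 3)) = sqrt(-6401 - 10665) - 1*85 = sqrt(-17066) - 85 = I*sqrt(17066) - 85 = -85 + I*sqrt(17066)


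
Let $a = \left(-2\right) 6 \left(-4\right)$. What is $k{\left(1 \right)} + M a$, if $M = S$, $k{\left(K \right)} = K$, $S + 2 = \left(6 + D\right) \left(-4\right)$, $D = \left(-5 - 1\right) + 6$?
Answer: $-1247$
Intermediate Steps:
$D = 0$ ($D = -6 + 6 = 0$)
$S = -26$ ($S = -2 + \left(6 + 0\right) \left(-4\right) = -2 + 6 \left(-4\right) = -2 - 24 = -26$)
$M = -26$
$a = 48$ ($a = \left(-12\right) \left(-4\right) = 48$)
$k{\left(1 \right)} + M a = 1 - 1248 = -1247$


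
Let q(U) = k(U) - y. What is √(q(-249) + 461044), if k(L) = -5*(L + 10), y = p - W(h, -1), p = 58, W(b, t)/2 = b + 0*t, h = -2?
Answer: 3*√51353 ≈ 679.84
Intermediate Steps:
W(b, t) = 2*b (W(b, t) = 2*(b + 0*t) = 2*(b + 0) = 2*b)
y = 62 (y = 58 - 2*(-2) = 58 - 1*(-4) = 58 + 4 = 62)
k(L) = -50 - 5*L (k(L) = -5*(10 + L) = -50 - 5*L)
q(U) = -112 - 5*U (q(U) = (-50 - 5*U) - 1*62 = (-50 - 5*U) - 62 = -112 - 5*U)
√(q(-249) + 461044) = √((-112 - 5*(-249)) + 461044) = √((-112 + 1245) + 461044) = √(1133 + 461044) = √462177 = 3*√51353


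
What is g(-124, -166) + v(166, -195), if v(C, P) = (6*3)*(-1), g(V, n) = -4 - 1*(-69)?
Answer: 47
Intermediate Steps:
g(V, n) = 65 (g(V, n) = -4 + 69 = 65)
v(C, P) = -18 (v(C, P) = 18*(-1) = -18)
g(-124, -166) + v(166, -195) = 65 - 18 = 47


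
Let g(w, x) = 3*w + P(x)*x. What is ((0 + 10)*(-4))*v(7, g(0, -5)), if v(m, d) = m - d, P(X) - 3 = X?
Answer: 120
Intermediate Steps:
P(X) = 3 + X
g(w, x) = 3*w + x*(3 + x) (g(w, x) = 3*w + (3 + x)*x = 3*w + x*(3 + x))
((0 + 10)*(-4))*v(7, g(0, -5)) = ((0 + 10)*(-4))*(7 - (3*0 - 5*(3 - 5))) = (10*(-4))*(7 - (0 - 5*(-2))) = -40*(7 - (0 + 10)) = -40*(7 - 1*10) = -40*(7 - 10) = -40*(-3) = 120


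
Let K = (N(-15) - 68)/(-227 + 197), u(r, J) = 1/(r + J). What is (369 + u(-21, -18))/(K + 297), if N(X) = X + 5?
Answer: 35975/29211 ≈ 1.2316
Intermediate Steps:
N(X) = 5 + X
u(r, J) = 1/(J + r)
K = 13/5 (K = ((5 - 15) - 68)/(-227 + 197) = (-10 - 68)/(-30) = -78*(-1/30) = 13/5 ≈ 2.6000)
(369 + u(-21, -18))/(K + 297) = (369 + 1/(-18 - 21))/(13/5 + 297) = (369 + 1/(-39))/(1498/5) = (369 - 1/39)*(5/1498) = (14390/39)*(5/1498) = 35975/29211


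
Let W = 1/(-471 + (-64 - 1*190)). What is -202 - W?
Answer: -146449/725 ≈ -202.00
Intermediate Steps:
W = -1/725 (W = 1/(-471 + (-64 - 190)) = 1/(-471 - 254) = 1/(-725) = -1/725 ≈ -0.0013793)
-202 - W = -202 - 1*(-1/725) = -202 + 1/725 = -146449/725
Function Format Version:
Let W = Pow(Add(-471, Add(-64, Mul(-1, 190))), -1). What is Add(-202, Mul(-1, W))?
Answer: Rational(-146449, 725) ≈ -202.00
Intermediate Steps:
W = Rational(-1, 725) (W = Pow(Add(-471, Add(-64, -190)), -1) = Pow(Add(-471, -254), -1) = Pow(-725, -1) = Rational(-1, 725) ≈ -0.0013793)
Add(-202, Mul(-1, W)) = Add(-202, Mul(-1, Rational(-1, 725))) = Add(-202, Rational(1, 725)) = Rational(-146449, 725)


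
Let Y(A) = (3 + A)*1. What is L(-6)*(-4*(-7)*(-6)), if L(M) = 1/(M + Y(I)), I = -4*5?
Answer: 168/23 ≈ 7.3043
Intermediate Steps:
I = -20
Y(A) = 3 + A
L(M) = 1/(-17 + M) (L(M) = 1/(M + (3 - 20)) = 1/(M - 17) = 1/(-17 + M))
L(-6)*(-4*(-7)*(-6)) = (-4*(-7)*(-6))/(-17 - 6) = (28*(-6))/(-23) = -1/23*(-168) = 168/23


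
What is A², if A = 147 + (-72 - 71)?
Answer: 16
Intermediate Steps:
A = 4 (A = 147 - 143 = 4)
A² = 4² = 16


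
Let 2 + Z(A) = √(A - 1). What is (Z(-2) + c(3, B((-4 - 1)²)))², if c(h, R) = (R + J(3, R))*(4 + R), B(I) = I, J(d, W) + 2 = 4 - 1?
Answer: (752 + I*√3)² ≈ 5.655e+5 + 2605.0*I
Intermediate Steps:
J(d, W) = 1 (J(d, W) = -2 + (4 - 1) = -2 + 3 = 1)
Z(A) = -2 + √(-1 + A) (Z(A) = -2 + √(A - 1) = -2 + √(-1 + A))
c(h, R) = (1 + R)*(4 + R) (c(h, R) = (R + 1)*(4 + R) = (1 + R)*(4 + R))
(Z(-2) + c(3, B((-4 - 1)²)))² = ((-2 + √(-1 - 2)) + (4 + ((-4 - 1)²)² + 5*(-4 - 1)²))² = ((-2 + √(-3)) + (4 + ((-5)²)² + 5*(-5)²))² = ((-2 + I*√3) + (4 + 25² + 5*25))² = ((-2 + I*√3) + (4 + 625 + 125))² = ((-2 + I*√3) + 754)² = (752 + I*√3)²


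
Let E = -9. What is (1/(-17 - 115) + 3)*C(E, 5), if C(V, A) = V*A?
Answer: -5925/44 ≈ -134.66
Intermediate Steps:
C(V, A) = A*V
(1/(-17 - 115) + 3)*C(E, 5) = (1/(-17 - 115) + 3)*(5*(-9)) = (1/(-132) + 3)*(-45) = (-1/132 + 3)*(-45) = (395/132)*(-45) = -5925/44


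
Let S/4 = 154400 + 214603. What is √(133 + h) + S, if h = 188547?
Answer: 1476012 + 2*√47170 ≈ 1.4764e+6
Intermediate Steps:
S = 1476012 (S = 4*(154400 + 214603) = 4*369003 = 1476012)
√(133 + h) + S = √(133 + 188547) + 1476012 = √188680 + 1476012 = 2*√47170 + 1476012 = 1476012 + 2*√47170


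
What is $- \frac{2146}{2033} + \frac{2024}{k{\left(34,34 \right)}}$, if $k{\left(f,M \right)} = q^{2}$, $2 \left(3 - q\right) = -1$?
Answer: $\frac{16354014}{99617} \approx 164.17$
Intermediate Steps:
$q = \frac{7}{2}$ ($q = 3 - - \frac{1}{2} = 3 + \frac{1}{2} = \frac{7}{2} \approx 3.5$)
$k{\left(f,M \right)} = \frac{49}{4}$ ($k{\left(f,M \right)} = \left(\frac{7}{2}\right)^{2} = \frac{49}{4}$)
$- \frac{2146}{2033} + \frac{2024}{k{\left(34,34 \right)}} = - \frac{2146}{2033} + \frac{2024}{\frac{49}{4}} = \left(-2146\right) \frac{1}{2033} + 2024 \cdot \frac{4}{49} = - \frac{2146}{2033} + \frac{8096}{49} = \frac{16354014}{99617}$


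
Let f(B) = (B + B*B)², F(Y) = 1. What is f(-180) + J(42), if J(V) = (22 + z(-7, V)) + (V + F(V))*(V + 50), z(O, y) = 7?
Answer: 1038132385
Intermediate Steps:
f(B) = (B + B²)²
J(V) = 29 + (1 + V)*(50 + V) (J(V) = (22 + 7) + (V + 1)*(V + 50) = 29 + (1 + V)*(50 + V))
f(-180) + J(42) = (-180)²*(1 - 180)² + (79 + 42² + 51*42) = 32400*(-179)² + (79 + 1764 + 2142) = 32400*32041 + 3985 = 1038128400 + 3985 = 1038132385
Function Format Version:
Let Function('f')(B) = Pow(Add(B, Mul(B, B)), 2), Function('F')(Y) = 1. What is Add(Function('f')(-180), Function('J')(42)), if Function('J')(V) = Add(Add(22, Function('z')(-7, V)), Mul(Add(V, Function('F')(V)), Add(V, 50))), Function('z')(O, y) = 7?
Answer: 1038132385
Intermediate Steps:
Function('f')(B) = Pow(Add(B, Pow(B, 2)), 2)
Function('J')(V) = Add(29, Mul(Add(1, V), Add(50, V))) (Function('J')(V) = Add(Add(22, 7), Mul(Add(V, 1), Add(V, 50))) = Add(29, Mul(Add(1, V), Add(50, V))))
Add(Function('f')(-180), Function('J')(42)) = Add(Mul(Pow(-180, 2), Pow(Add(1, -180), 2)), Add(79, Pow(42, 2), Mul(51, 42))) = Add(Mul(32400, Pow(-179, 2)), Add(79, 1764, 2142)) = Add(Mul(32400, 32041), 3985) = Add(1038128400, 3985) = 1038132385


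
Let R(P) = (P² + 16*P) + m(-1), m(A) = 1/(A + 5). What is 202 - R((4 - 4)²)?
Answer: 807/4 ≈ 201.75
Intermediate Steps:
m(A) = 1/(5 + A)
R(P) = ¼ + P² + 16*P (R(P) = (P² + 16*P) + 1/(5 - 1) = (P² + 16*P) + 1/4 = (P² + 16*P) + ¼ = ¼ + P² + 16*P)
202 - R((4 - 4)²) = 202 - (¼ + ((4 - 4)²)² + 16*(4 - 4)²) = 202 - (¼ + (0²)² + 16*0²) = 202 - (¼ + 0² + 16*0) = 202 - (¼ + 0 + 0) = 202 - 1*¼ = 202 - ¼ = 807/4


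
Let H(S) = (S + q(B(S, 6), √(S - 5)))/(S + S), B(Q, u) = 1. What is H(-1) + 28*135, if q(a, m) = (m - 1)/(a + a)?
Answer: 15123/4 - I*√6/4 ≈ 3780.8 - 0.61237*I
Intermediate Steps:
q(a, m) = (-1 + m)/(2*a) (q(a, m) = (-1 + m)/((2*a)) = (-1 + m)*(1/(2*a)) = (-1 + m)/(2*a))
H(S) = (-½ + S + √(-5 + S)/2)/(2*S) (H(S) = (S + (½)*(-1 + √(S - 5))/1)/(S + S) = (S + (½)*1*(-1 + √(-5 + S)))/((2*S)) = (S + (-½ + √(-5 + S)/2))*(1/(2*S)) = (-½ + S + √(-5 + S)/2)*(1/(2*S)) = (-½ + S + √(-5 + S)/2)/(2*S))
H(-1) + 28*135 = (¼)*(-1 + √(-5 - 1) + 2*(-1))/(-1) + 28*135 = (¼)*(-1)*(-1 + √(-6) - 2) + 3780 = (¼)*(-1)*(-1 + I*√6 - 2) + 3780 = (¼)*(-1)*(-3 + I*√6) + 3780 = (¾ - I*√6/4) + 3780 = 15123/4 - I*√6/4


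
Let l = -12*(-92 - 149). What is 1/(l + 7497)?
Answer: 1/10389 ≈ 9.6256e-5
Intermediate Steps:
l = 2892 (l = -12*(-241) = 2892)
1/(l + 7497) = 1/(2892 + 7497) = 1/10389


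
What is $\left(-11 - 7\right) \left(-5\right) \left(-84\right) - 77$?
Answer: $-7637$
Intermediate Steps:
$\left(-11 - 7\right) \left(-5\right) \left(-84\right) - 77 = \left(-18\right) \left(-5\right) \left(-84\right) - 77 = 90 \left(-84\right) - 77 = -7560 - 77 = -7637$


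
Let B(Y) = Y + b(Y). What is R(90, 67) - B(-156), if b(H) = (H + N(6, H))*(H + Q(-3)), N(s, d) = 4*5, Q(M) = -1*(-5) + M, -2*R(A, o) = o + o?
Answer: -20855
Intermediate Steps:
R(A, o) = -o (R(A, o) = -(o + o)/2 = -o)
Q(M) = 5 + M
N(s, d) = 20
b(H) = (2 + H)*(20 + H) (b(H) = (H + 20)*(H + (5 - 3)) = (20 + H)*(H + 2) = (20 + H)*(2 + H) = (2 + H)*(20 + H))
B(Y) = 40 + Y² + 23*Y (B(Y) = Y + (40 + Y² + 22*Y) = 40 + Y² + 23*Y)
R(90, 67) - B(-156) = -1*67 - (40 + (-156)² + 23*(-156)) = -67 - (40 + 24336 - 3588) = -67 - 1*20788 = -67 - 20788 = -20855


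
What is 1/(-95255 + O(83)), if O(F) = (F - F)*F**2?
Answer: -1/95255 ≈ -1.0498e-5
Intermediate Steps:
O(F) = 0 (O(F) = 0*F**2 = 0)
1/(-95255 + O(83)) = 1/(-95255 + 0) = 1/(-95255) = -1/95255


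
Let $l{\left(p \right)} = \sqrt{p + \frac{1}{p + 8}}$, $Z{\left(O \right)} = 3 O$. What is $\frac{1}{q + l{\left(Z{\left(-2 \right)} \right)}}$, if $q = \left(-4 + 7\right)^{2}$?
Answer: $\frac{18}{173} - \frac{i \sqrt{22}}{173} \approx 0.10405 - 0.027112 i$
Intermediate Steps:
$q = 9$ ($q = 3^{2} = 9$)
$l{\left(p \right)} = \sqrt{p + \frac{1}{8 + p}}$
$\frac{1}{q + l{\left(Z{\left(-2 \right)} \right)}} = \frac{1}{9 + \sqrt{\frac{1 + 3 \left(-2\right) \left(8 + 3 \left(-2\right)\right)}{8 + 3 \left(-2\right)}}} = \frac{1}{9 + \sqrt{\frac{1 - 6 \left(8 - 6\right)}{8 - 6}}} = \frac{1}{9 + \sqrt{\frac{1 - 12}{2}}} = \frac{1}{9 + \sqrt{\frac{1}{2} \left(-11\right)}} = \frac{1}{9 + \sqrt{- \frac{11}{2}}} = \frac{1}{9 + \frac{i \sqrt{22}}{2}}$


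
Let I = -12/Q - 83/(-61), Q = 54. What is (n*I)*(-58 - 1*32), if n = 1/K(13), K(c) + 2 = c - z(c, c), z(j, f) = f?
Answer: 3125/61 ≈ 51.229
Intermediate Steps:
I = 625/549 (I = -12/54 - 83/(-61) = -12*1/54 - 83*(-1/61) = -2/9 + 83/61 = 625/549 ≈ 1.1384)
K(c) = -2 (K(c) = -2 + (c - c) = -2 + 0 = -2)
n = -½ (n = 1/(-2) = -½ ≈ -0.50000)
(n*I)*(-58 - 1*32) = (-½*625/549)*(-58 - 1*32) = -625*(-58 - 32)/1098 = -625/1098*(-90) = 3125/61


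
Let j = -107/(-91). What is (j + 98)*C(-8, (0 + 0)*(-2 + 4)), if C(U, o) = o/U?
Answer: 0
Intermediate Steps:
j = 107/91 (j = -107*(-1/91) = 107/91 ≈ 1.1758)
(j + 98)*C(-8, (0 + 0)*(-2 + 4)) = (107/91 + 98)*(((0 + 0)*(-2 + 4))/(-8)) = 9025*((0*2)*(-⅛))/91 = 9025*(0*(-⅛))/91 = (9025/91)*0 = 0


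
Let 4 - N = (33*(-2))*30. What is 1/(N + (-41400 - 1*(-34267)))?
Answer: -1/5149 ≈ -0.00019421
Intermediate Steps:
N = 1984 (N = 4 - 33*(-2)*30 = 4 - (-66)*30 = 4 - 1*(-1980) = 4 + 1980 = 1984)
1/(N + (-41400 - 1*(-34267))) = 1/(1984 + (-41400 - 1*(-34267))) = 1/(1984 + (-41400 + 34267)) = 1/(1984 - 7133) = 1/(-5149) = -1/5149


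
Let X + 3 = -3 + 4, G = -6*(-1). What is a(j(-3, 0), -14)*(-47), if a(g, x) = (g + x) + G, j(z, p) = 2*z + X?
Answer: 752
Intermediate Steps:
G = 6
X = -2 (X = -3 + (-3 + 4) = -3 + 1 = -2)
j(z, p) = -2 + 2*z (j(z, p) = 2*z - 2 = -2 + 2*z)
a(g, x) = 6 + g + x (a(g, x) = (g + x) + 6 = 6 + g + x)
a(j(-3, 0), -14)*(-47) = (6 + (-2 + 2*(-3)) - 14)*(-47) = (6 + (-2 - 6) - 14)*(-47) = (6 - 8 - 14)*(-47) = -16*(-47) = 752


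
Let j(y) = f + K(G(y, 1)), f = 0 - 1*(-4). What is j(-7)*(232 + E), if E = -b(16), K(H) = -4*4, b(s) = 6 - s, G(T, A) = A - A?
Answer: -2904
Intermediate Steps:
G(T, A) = 0
K(H) = -16
f = 4 (f = 0 + 4 = 4)
E = 10 (E = -(6 - 1*16) = -(6 - 16) = -1*(-10) = 10)
j(y) = -12 (j(y) = 4 - 16 = -12)
j(-7)*(232 + E) = -12*(232 + 10) = -12*242 = -2904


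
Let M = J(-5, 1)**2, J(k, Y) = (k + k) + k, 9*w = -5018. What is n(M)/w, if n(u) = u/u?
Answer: -9/5018 ≈ -0.0017935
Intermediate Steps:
w = -5018/9 (w = (1/9)*(-5018) = -5018/9 ≈ -557.56)
J(k, Y) = 3*k (J(k, Y) = 2*k + k = 3*k)
M = 225 (M = (3*(-5))**2 = (-15)**2 = 225)
n(u) = 1
n(M)/w = 1/(-5018/9) = 1*(-9/5018) = -9/5018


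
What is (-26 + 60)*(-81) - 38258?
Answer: -41012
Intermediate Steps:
(-26 + 60)*(-81) - 38258 = 34*(-81) - 38258 = -2754 - 38258 = -41012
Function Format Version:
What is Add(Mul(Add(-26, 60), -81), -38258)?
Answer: -41012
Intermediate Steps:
Add(Mul(Add(-26, 60), -81), -38258) = Add(Mul(34, -81), -38258) = Add(-2754, -38258) = -41012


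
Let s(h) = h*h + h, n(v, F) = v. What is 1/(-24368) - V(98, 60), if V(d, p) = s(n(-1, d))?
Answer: -1/24368 ≈ -4.1037e-5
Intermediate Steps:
s(h) = h + h² (s(h) = h² + h = h + h²)
V(d, p) = 0 (V(d, p) = -(1 - 1) = -1*0 = 0)
1/(-24368) - V(98, 60) = 1/(-24368) - 1*0 = -1/24368 + 0 = -1/24368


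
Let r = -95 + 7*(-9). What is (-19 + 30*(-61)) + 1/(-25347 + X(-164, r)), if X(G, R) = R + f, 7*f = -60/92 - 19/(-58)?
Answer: -440369170765/238166123 ≈ -1849.0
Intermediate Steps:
f = -433/9338 (f = (-60/92 - 19/(-58))/7 = (-60*1/92 - 19*(-1/58))/7 = (-15/23 + 19/58)/7 = (⅐)*(-433/1334) = -433/9338 ≈ -0.046370)
r = -158 (r = -95 - 63 = -158)
X(G, R) = -433/9338 + R (X(G, R) = R - 433/9338 = -433/9338 + R)
(-19 + 30*(-61)) + 1/(-25347 + X(-164, r)) = (-19 + 30*(-61)) + 1/(-25347 + (-433/9338 - 158)) = (-19 - 1830) + 1/(-25347 - 1475837/9338) = -1849 + 1/(-238166123/9338) = -1849 - 9338/238166123 = -440369170765/238166123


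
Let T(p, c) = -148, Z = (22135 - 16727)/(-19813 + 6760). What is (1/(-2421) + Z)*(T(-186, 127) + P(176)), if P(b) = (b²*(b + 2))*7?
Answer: -56203509534812/3511257 ≈ -1.6007e+7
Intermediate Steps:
Z = -5408/13053 (Z = 5408/(-13053) = 5408*(-1/13053) = -5408/13053 ≈ -0.41431)
P(b) = 7*b²*(2 + b) (P(b) = (b²*(2 + b))*7 = 7*b²*(2 + b))
(1/(-2421) + Z)*(T(-186, 127) + P(176)) = (1/(-2421) - 5408/13053)*(-148 + 7*176²*(2 + 176)) = (-1/2421 - 5408/13053)*(-148 + 7*30976*178) = -4368607*(-148 + 38596096)/10533771 = -4368607/10533771*38595948 = -56203509534812/3511257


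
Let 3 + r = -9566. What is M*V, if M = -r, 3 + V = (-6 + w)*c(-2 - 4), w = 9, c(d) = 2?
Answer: 28707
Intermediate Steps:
r = -9569 (r = -3 - 9566 = -9569)
V = 3 (V = -3 + (-6 + 9)*2 = -3 + 3*2 = -3 + 6 = 3)
M = 9569 (M = -1*(-9569) = 9569)
M*V = 9569*3 = 28707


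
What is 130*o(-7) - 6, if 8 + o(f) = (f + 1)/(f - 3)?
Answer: -968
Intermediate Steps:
o(f) = -8 + (1 + f)/(-3 + f) (o(f) = -8 + (f + 1)/(f - 3) = -8 + (1 + f)/(-3 + f))
130*o(-7) - 6 = 130*((25 - 7*(-7))/(-3 - 7)) - 6 = 130*((25 + 49)/(-10)) - 6 = 130*(-1/10*74) - 6 = 130*(-37/5) - 6 = -962 - 6 = -968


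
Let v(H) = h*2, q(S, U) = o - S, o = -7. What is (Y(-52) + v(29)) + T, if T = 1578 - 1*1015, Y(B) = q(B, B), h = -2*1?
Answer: 604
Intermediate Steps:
h = -2
q(S, U) = -7 - S
Y(B) = -7 - B
T = 563 (T = 1578 - 1015 = 563)
v(H) = -4 (v(H) = -2*2 = -4)
(Y(-52) + v(29)) + T = ((-7 - 1*(-52)) - 4) + 563 = ((-7 + 52) - 4) + 563 = (45 - 4) + 563 = 41 + 563 = 604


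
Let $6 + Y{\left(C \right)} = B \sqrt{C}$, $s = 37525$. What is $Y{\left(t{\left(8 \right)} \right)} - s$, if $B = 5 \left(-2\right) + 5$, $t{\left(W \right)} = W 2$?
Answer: $-37551$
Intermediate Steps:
$t{\left(W \right)} = 2 W$
$B = -5$ ($B = -10 + 5 = -5$)
$Y{\left(C \right)} = -6 - 5 \sqrt{C}$
$Y{\left(t{\left(8 \right)} \right)} - s = \left(-6 - 5 \sqrt{2 \cdot 8}\right) - 37525 = \left(-6 - 5 \sqrt{16}\right) - 37525 = \left(-6 - 20\right) - 37525 = -26 - 37525 = -37551$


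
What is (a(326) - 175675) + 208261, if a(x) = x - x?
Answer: 32586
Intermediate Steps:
a(x) = 0
(a(326) - 175675) + 208261 = (0 - 175675) + 208261 = -175675 + 208261 = 32586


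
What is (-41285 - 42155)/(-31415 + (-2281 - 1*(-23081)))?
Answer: 16688/2123 ≈ 7.8606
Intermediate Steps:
(-41285 - 42155)/(-31415 + (-2281 - 1*(-23081))) = -83440/(-31415 + (-2281 + 23081)) = -83440/(-31415 + 20800) = -83440/(-10615) = -83440*(-1/10615) = 16688/2123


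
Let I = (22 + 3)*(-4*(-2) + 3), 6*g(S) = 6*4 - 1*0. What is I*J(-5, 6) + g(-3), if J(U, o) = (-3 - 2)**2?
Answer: 6879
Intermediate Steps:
g(S) = 4 (g(S) = (6*4 - 1*0)/6 = (24 + 0)/6 = (1/6)*24 = 4)
J(U, o) = 25 (J(U, o) = (-5)**2 = 25)
I = 275 (I = 25*(8 + 3) = 25*11 = 275)
I*J(-5, 6) + g(-3) = 275*25 + 4 = 6875 + 4 = 6879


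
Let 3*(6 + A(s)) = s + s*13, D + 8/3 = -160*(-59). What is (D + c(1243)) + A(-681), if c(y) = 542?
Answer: 20386/3 ≈ 6795.3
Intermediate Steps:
D = 28312/3 (D = -8/3 - 160*(-59) = -8/3 + 9440 = 28312/3 ≈ 9437.3)
A(s) = -6 + 14*s/3 (A(s) = -6 + (s + s*13)/3 = -6 + (s + 13*s)/3 = -6 + (14*s)/3 = -6 + 14*s/3)
(D + c(1243)) + A(-681) = (28312/3 + 542) + (-6 + (14/3)*(-681)) = 29938/3 + (-6 - 3178) = 29938/3 - 3184 = 20386/3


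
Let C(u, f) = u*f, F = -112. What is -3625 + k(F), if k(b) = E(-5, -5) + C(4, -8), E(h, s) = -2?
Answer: -3659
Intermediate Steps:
C(u, f) = f*u
k(b) = -34 (k(b) = -2 - 8*4 = -2 - 32 = -34)
-3625 + k(F) = -3625 - 34 = -3659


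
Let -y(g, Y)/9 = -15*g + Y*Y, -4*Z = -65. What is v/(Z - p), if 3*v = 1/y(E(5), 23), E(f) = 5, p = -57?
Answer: -2/1795797 ≈ -1.1137e-6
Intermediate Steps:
Z = 65/4 (Z = -¼*(-65) = 65/4 ≈ 16.250)
y(g, Y) = -9*Y² + 135*g (y(g, Y) = -9*(-15*g + Y*Y) = -9*(-15*g + Y²) = -9*(Y² - 15*g) = -9*Y² + 135*g)
v = -1/12258 (v = 1/(3*(-9*23² + 135*5)) = 1/(3*(-9*529 + 675)) = 1/(3*(-4761 + 675)) = (⅓)/(-4086) = (⅓)*(-1/4086) = -1/12258 ≈ -8.1579e-5)
v/(Z - p) = -1/(12258*(65/4 - 1*(-57))) = -1/(12258*(65/4 + 57)) = -1/(12258*293/4) = -1/12258*4/293 = -2/1795797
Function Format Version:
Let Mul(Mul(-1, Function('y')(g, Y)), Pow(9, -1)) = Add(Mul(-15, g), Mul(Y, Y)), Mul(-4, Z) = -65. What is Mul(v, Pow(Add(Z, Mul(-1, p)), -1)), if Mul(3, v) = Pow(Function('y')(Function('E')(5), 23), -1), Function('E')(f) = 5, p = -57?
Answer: Rational(-2, 1795797) ≈ -1.1137e-6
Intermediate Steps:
Z = Rational(65, 4) (Z = Mul(Rational(-1, 4), -65) = Rational(65, 4) ≈ 16.250)
Function('y')(g, Y) = Add(Mul(-9, Pow(Y, 2)), Mul(135, g)) (Function('y')(g, Y) = Mul(-9, Add(Mul(-15, g), Mul(Y, Y))) = Mul(-9, Add(Mul(-15, g), Pow(Y, 2))) = Mul(-9, Add(Pow(Y, 2), Mul(-15, g))) = Add(Mul(-9, Pow(Y, 2)), Mul(135, g)))
v = Rational(-1, 12258) (v = Mul(Rational(1, 3), Pow(Add(Mul(-9, Pow(23, 2)), Mul(135, 5)), -1)) = Mul(Rational(1, 3), Pow(Add(Mul(-9, 529), 675), -1)) = Mul(Rational(1, 3), Pow(Add(-4761, 675), -1)) = Mul(Rational(1, 3), Pow(-4086, -1)) = Mul(Rational(1, 3), Rational(-1, 4086)) = Rational(-1, 12258) ≈ -8.1579e-5)
Mul(v, Pow(Add(Z, Mul(-1, p)), -1)) = Mul(Rational(-1, 12258), Pow(Add(Rational(65, 4), Mul(-1, -57)), -1)) = Mul(Rational(-1, 12258), Pow(Add(Rational(65, 4), 57), -1)) = Mul(Rational(-1, 12258), Pow(Rational(293, 4), -1)) = Mul(Rational(-1, 12258), Rational(4, 293)) = Rational(-2, 1795797)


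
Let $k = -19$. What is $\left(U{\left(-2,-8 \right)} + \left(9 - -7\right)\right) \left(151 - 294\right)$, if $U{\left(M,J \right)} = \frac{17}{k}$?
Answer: $- \frac{41041}{19} \approx -2160.1$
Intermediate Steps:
$U{\left(M,J \right)} = - \frac{17}{19}$ ($U{\left(M,J \right)} = \frac{17}{-19} = 17 \left(- \frac{1}{19}\right) = - \frac{17}{19}$)
$\left(U{\left(-2,-8 \right)} + \left(9 - -7\right)\right) \left(151 - 294\right) = \left(- \frac{17}{19} + \left(9 - -7\right)\right) \left(151 - 294\right) = \left(- \frac{17}{19} + \left(9 + 7\right)\right) \left(-143\right) = \left(- \frac{17}{19} + 16\right) \left(-143\right) = \frac{287}{19} \left(-143\right) = - \frac{41041}{19}$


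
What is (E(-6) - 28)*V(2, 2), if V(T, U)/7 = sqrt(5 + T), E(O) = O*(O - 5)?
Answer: 266*sqrt(7) ≈ 703.77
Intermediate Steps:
E(O) = O*(-5 + O)
V(T, U) = 7*sqrt(5 + T)
(E(-6) - 28)*V(2, 2) = (-6*(-5 - 6) - 28)*(7*sqrt(5 + 2)) = (-6*(-11) - 28)*(7*sqrt(7)) = (66 - 28)*(7*sqrt(7)) = 38*(7*sqrt(7)) = 266*sqrt(7)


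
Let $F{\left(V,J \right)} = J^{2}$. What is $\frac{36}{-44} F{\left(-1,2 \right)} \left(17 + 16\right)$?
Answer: $-108$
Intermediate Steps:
$\frac{36}{-44} F{\left(-1,2 \right)} \left(17 + 16\right) = \frac{36}{-44} \cdot 2^{2} \left(17 + 16\right) = 36 \left(- \frac{1}{44}\right) 4 \cdot 33 = \left(- \frac{9}{11}\right) 4 \cdot 33 = \left(- \frac{36}{11}\right) 33 = -108$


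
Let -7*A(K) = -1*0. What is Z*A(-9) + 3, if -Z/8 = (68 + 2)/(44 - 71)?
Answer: 3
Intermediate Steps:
A(K) = 0 (A(K) = -(-1)*0/7 = -⅐*0 = 0)
Z = 560/27 (Z = -8*(68 + 2)/(44 - 71) = -560/(-27) = -560*(-1)/27 = -8*(-70/27) = 560/27 ≈ 20.741)
Z*A(-9) + 3 = (560/27)*0 + 3 = 0 + 3 = 3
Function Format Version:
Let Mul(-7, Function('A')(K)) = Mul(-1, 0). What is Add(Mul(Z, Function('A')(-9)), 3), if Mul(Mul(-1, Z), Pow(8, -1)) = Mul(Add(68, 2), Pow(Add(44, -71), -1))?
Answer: 3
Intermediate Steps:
Function('A')(K) = 0 (Function('A')(K) = Mul(Rational(-1, 7), Mul(-1, 0)) = Mul(Rational(-1, 7), 0) = 0)
Z = Rational(560, 27) (Z = Mul(-8, Mul(Add(68, 2), Pow(Add(44, -71), -1))) = Mul(-8, Mul(70, Pow(-27, -1))) = Mul(-8, Mul(70, Rational(-1, 27))) = Mul(-8, Rational(-70, 27)) = Rational(560, 27) ≈ 20.741)
Add(Mul(Z, Function('A')(-9)), 3) = Add(Mul(Rational(560, 27), 0), 3) = Add(0, 3) = 3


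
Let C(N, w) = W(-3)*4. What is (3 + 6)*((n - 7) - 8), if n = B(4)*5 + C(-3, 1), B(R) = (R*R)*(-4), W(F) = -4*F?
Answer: -2583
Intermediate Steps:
B(R) = -4*R**2 (B(R) = R**2*(-4) = -4*R**2)
C(N, w) = 48 (C(N, w) = -4*(-3)*4 = 12*4 = 48)
n = -272 (n = -4*4**2*5 + 48 = -4*16*5 + 48 = -64*5 + 48 = -320 + 48 = -272)
(3 + 6)*((n - 7) - 8) = (3 + 6)*((-272 - 7) - 8) = 9*(-279 - 8) = 9*(-287) = -2583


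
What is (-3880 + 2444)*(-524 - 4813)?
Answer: 7663932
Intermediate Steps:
(-3880 + 2444)*(-524 - 4813) = -1436*(-5337) = 7663932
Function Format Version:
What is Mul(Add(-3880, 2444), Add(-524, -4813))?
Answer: 7663932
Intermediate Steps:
Mul(Add(-3880, 2444), Add(-524, -4813)) = Mul(-1436, -5337) = 7663932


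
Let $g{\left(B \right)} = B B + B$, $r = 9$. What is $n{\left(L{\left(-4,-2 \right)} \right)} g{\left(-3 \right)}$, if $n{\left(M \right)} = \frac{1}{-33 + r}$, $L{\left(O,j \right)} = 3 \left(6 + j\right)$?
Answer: $- \frac{1}{4} \approx -0.25$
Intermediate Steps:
$L{\left(O,j \right)} = 18 + 3 j$
$g{\left(B \right)} = B + B^{2}$ ($g{\left(B \right)} = B^{2} + B = B + B^{2}$)
$n{\left(M \right)} = - \frac{1}{24}$ ($n{\left(M \right)} = \frac{1}{-33 + 9} = \frac{1}{-24} = - \frac{1}{24}$)
$n{\left(L{\left(-4,-2 \right)} \right)} g{\left(-3 \right)} = - \frac{\left(-3\right) \left(1 - 3\right)}{24} = - \frac{\left(-3\right) \left(-2\right)}{24} = \left(- \frac{1}{24}\right) 6 = - \frac{1}{4}$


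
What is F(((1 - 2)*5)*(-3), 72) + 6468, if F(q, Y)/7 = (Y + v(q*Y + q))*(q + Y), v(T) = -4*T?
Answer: -2617104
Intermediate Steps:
F(q, Y) = 7*(Y + q)*(Y - 4*q - 4*Y*q) (F(q, Y) = 7*((Y - 4*(q*Y + q))*(q + Y)) = 7*((Y - 4*(Y*q + q))*(Y + q)) = 7*((Y - 4*(q + Y*q))*(Y + q)) = 7*((Y + (-4*q - 4*Y*q))*(Y + q)) = 7*((Y - 4*q - 4*Y*q)*(Y + q)) = 7*((Y + q)*(Y - 4*q - 4*Y*q)) = 7*(Y + q)*(Y - 4*q - 4*Y*q))
F(((1 - 2)*5)*(-3), 72) + 6468 = (7*72² - 28*(((1 - 2)*5)*(-3))²*(1 + 72) + 7*72*(((1 - 2)*5)*(-3)) - 28*72*((1 - 2)*5)*(-3)*(1 + 72)) + 6468 = (7*5184 - 28*(-1*5*(-3))²*73 + 7*72*(-1*5*(-3)) - 28*72*-1*5*(-3)*73) + 6468 = (36288 - 28*(-5*(-3))²*73 + 7*72*(-5*(-3)) - 28*72*(-5*(-3))*73) + 6468 = (36288 - 28*15²*73 + 7*72*15 - 28*72*15*73) + 6468 = (36288 - 28*225*73 + 7560 - 2207520) + 6468 = (36288 - 459900 + 7560 - 2207520) + 6468 = -2623572 + 6468 = -2617104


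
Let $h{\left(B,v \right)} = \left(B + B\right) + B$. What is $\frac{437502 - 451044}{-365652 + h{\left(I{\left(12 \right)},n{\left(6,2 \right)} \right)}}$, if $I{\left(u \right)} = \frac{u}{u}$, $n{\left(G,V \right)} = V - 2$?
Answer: $\frac{4514}{121883} \approx 0.037036$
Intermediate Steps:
$n{\left(G,V \right)} = -2 + V$
$I{\left(u \right)} = 1$
$h{\left(B,v \right)} = 3 B$ ($h{\left(B,v \right)} = 2 B + B = 3 B$)
$\frac{437502 - 451044}{-365652 + h{\left(I{\left(12 \right)},n{\left(6,2 \right)} \right)}} = \frac{437502 - 451044}{-365652 + 3 \cdot 1} = - \frac{13542}{-365652 + 3} = - \frac{13542}{-365649} = \left(-13542\right) \left(- \frac{1}{365649}\right) = \frac{4514}{121883}$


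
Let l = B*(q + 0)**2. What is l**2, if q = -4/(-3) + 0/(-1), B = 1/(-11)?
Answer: 256/9801 ≈ 0.026120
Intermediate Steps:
B = -1/11 ≈ -0.090909
q = 4/3 (q = -4*(-1/3) + 0*(-1) = 4/3 + 0 = 4/3 ≈ 1.3333)
l = -16/99 (l = -(4/3 + 0)**2/11 = -(4/3)**2/11 = -1/11*16/9 = -16/99 ≈ -0.16162)
l**2 = (-16/99)**2 = 256/9801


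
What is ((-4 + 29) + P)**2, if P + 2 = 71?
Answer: 8836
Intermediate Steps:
P = 69 (P = -2 + 71 = 69)
((-4 + 29) + P)**2 = ((-4 + 29) + 69)**2 = (25 + 69)**2 = 94**2 = 8836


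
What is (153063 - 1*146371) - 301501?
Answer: -294809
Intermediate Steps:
(153063 - 1*146371) - 301501 = (153063 - 146371) - 301501 = 6692 - 301501 = -294809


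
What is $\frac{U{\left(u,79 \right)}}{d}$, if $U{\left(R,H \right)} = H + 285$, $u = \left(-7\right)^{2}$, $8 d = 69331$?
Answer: $\frac{2912}{69331} \approx 0.042001$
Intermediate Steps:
$d = \frac{69331}{8}$ ($d = \frac{1}{8} \cdot 69331 = \frac{69331}{8} \approx 8666.4$)
$u = 49$
$U{\left(R,H \right)} = 285 + H$
$\frac{U{\left(u,79 \right)}}{d} = \frac{285 + 79}{\frac{69331}{8}} = 364 \cdot \frac{8}{69331} = \frac{2912}{69331}$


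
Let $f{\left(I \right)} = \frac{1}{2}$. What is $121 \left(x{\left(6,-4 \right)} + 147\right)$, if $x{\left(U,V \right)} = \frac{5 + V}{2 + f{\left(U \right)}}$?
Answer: $\frac{89177}{5} \approx 17835.0$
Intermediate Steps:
$f{\left(I \right)} = \frac{1}{2}$
$x{\left(U,V \right)} = 2 + \frac{2 V}{5}$ ($x{\left(U,V \right)} = \frac{5 + V}{2 + \frac{1}{2}} = \frac{5 + V}{\frac{5}{2}} = \left(5 + V\right) \frac{2}{5} = 2 + \frac{2 V}{5}$)
$121 \left(x{\left(6,-4 \right)} + 147\right) = 121 \left(\left(2 + \frac{2}{5} \left(-4\right)\right) + 147\right) = 121 \left(\left(2 - \frac{8}{5}\right) + 147\right) = 121 \left(\frac{2}{5} + 147\right) = 121 \cdot \frac{737}{5} = \frac{89177}{5}$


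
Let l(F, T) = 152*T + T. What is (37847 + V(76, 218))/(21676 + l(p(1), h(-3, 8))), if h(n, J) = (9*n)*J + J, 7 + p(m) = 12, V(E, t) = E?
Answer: -37923/10148 ≈ -3.7370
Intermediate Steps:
p(m) = 5 (p(m) = -7 + 12 = 5)
h(n, J) = J + 9*J*n (h(n, J) = 9*J*n + J = J + 9*J*n)
l(F, T) = 153*T
(37847 + V(76, 218))/(21676 + l(p(1), h(-3, 8))) = (37847 + 76)/(21676 + 153*(8*(1 + 9*(-3)))) = 37923/(21676 + 153*(8*(1 - 27))) = 37923/(21676 + 153*(8*(-26))) = 37923/(21676 + 153*(-208)) = 37923/(21676 - 31824) = 37923/(-10148) = 37923*(-1/10148) = -37923/10148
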